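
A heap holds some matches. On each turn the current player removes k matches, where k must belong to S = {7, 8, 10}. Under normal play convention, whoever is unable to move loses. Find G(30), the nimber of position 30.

1

G(0) = 0
G(1) = mex{} = 0
G(2) = mex{} = 0
G(3) = mex{} = 0
G(4) = mex{} = 0
G(5) = mex{} = 0
G(6) = mex{} = 0
G(7) = mex{0} = 1
G(8) = mex{0,0} = 1
G(9) = mex{0,0} = 1
G(10) = mex{0,0,0} = 1
G(11) = mex{0,0,0} = 1
G(12) = mex{0,0,0} = 1
G(13) = mex{0,0,0} = 1
G(14) = mex{1,0,0} = 2
G(15) = mex{1,1,0} = 2
G(16) = mex{1,1,0} = 2
G(17) = mex{1,1,1} = 0
G(18) = mex{1,1,1} = 0
G(19) = mex{1,1,1} = 0
G(20) = mex{1,1,1} = 0
G(21) = mex{2,1,1} = 0
G(22) = mex{2,2,1} = 0
G(23) = mex{2,2,1} = 0
G(24) = mex{0,2,2} = 1
G(25) = mex{0,0,2} = 1
G(26) = mex{0,0,2} = 1
G(27) = mex{0,0,0} = 1
G(28) = mex{0,0,0} = 1
G(29) = mex{0,0,0} = 1
G(30) = mex{0,0,0} = 1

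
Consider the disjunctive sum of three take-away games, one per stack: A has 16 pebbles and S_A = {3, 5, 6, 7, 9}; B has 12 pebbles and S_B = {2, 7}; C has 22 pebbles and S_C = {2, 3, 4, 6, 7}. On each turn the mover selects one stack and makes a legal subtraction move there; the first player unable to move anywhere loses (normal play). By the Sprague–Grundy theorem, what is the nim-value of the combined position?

2

Stack A, S = {3, 5, 6, 7, 9}:
n :  0  1  2  3  4  5  6  7  8  9 10 11 12 13 14 15 16
G :  0  0  0  1  1  1  2  2  2  3  3  3  0  0  0  1  1
G_A(16) = 1.
Stack B, S = {2, 7}:
n :  0  1  2  3  4  5  6  7  8  9 10 11 12
G :  0  0  1  1  0  0  1  1  2  0  0  1  1
G_B(12) = 1.
Stack C, S = {2, 3, 4, 6, 7}:
n :  0  1  2  3  4  5  6  7  8  9 10 11 12 13 14 15 16 17 18 19 20 21 22
G :  0  0  1  1  2  2  3  3  4  0  0  1  1  2  2  3  3  4  0  0  1  1  2
G_C(22) = 2.
Combined Grundy value = 1 ⊕ 1 ⊕ 2 = 2.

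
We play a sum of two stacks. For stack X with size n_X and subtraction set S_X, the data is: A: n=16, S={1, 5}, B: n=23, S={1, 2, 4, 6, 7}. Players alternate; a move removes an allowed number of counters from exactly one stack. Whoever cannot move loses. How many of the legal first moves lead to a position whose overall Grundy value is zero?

Stack A, S = {1, 5}:
G(0) = 0
G(1) = mex{0} = 1
G(2) = mex{1} = 0
G(3) = mex{0} = 1
G(4) = mex{1} = 0
G(5) = mex{0,0} = 1
G(6) = mex{1,1} = 0
G(7) = mex{0,0} = 1
G(8) = mex{1,1} = 0
G(9) = mex{0,0} = 1
G(10) = mex{1,1} = 0
G(11) = mex{0,0} = 1
G(12) = mex{1,1} = 0
G(13) = mex{0,0} = 1
G(14) = mex{1,1} = 0
G(15) = mex{0,0} = 1
G(16) = mex{1,1} = 0
G_A(16) = 0.
Stack B, S = {1, 2, 4, 6, 7}:
G(0) = 0
G(1) = mex{0} = 1
G(2) = mex{1,0} = 2
G(3) = mex{2,1} = 0
G(4) = mex{0,2,0} = 1
G(5) = mex{1,0,1} = 2
G(6) = mex{2,1,2,0} = 3
G(7) = mex{3,2,0,1,0} = 4
G(8) = mex{4,3,1,2,1} = 0
G(9) = mex{0,4,2,0,2} = 1
G(10) = mex{1,0,3,1,0} = 2
G(11) = mex{2,1,4,2,1} = 0
G(12) = mex{0,2,0,3,2} = 1
G(13) = mex{1,0,1,4,3} = 2
G(14) = mex{2,1,2,0,4} = 3
G(15) = mex{3,2,0,1,0} = 4
G(16) = mex{4,3,1,2,1} = 0
G(17) = mex{0,4,2,0,2} = 1
G(18) = mex{1,0,3,1,0} = 2
G(19) = mex{2,1,4,2,1} = 0
G(20) = mex{0,2,0,3,2} = 1
G(21) = mex{1,0,1,4,3} = 2
G(22) = mex{2,1,2,0,4} = 3
G(23) = mex{3,2,0,1,0} = 4
G_B(23) = 4.
Combined Grundy value = 0 ⊕ 4 = 4.
A winning move leaves total XOR = 0, i.e. changes one component's Grundy value g to g ⊕ X where X is the current total.
Stack A: need g' = 0⊕4 = 4. Options: 16−1→G=1, 16−5→G=1. Hits: 0.
Stack B: need g' = 4⊕4 = 0. Options: 23−1→G=3, 23−2→G=2, 23−4→G=0, 23−6→G=1, 23−7→G=0. Hits: 2.

2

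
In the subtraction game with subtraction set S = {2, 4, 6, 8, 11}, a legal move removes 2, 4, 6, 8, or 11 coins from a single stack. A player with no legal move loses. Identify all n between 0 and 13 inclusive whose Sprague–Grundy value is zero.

n :  0  1  2  3  4  5  6  7  8  9 10 11 12 13
G :  0  0  1  1  2  2  3  3  4  4  0  5  1  0
P-positions are exactly the n with G(n) = 0.

0, 1, 10, 13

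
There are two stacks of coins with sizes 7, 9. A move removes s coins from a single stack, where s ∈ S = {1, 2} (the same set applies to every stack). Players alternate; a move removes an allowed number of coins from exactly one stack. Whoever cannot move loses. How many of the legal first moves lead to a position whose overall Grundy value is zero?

All stacks use S = {1, 2}:
n : 0 1 2 3 4 5 6 7 8 9
G : 0 1 2 0 1 2 0 1 2 0
Stack A: G(7) = 1.
Stack B: G(9) = 0.
Combined Grundy value = 1 ⊕ 0 = 1.
A winning move leaves total XOR = 0, i.e. changes one component's Grundy value g to g ⊕ X where X is the current total.
Stack A: need g' = 1⊕1 = 0. Options: 7−1→G=0, 7−2→G=2. Hits: 1.
Stack B: need g' = 0⊕1 = 1. Options: 9−1→G=2, 9−2→G=1. Hits: 1.

2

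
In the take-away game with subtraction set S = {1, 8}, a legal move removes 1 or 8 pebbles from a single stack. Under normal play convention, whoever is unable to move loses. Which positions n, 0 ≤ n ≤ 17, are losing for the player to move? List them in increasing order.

0, 2, 4, 6, 9, 11, 13, 15

G(0) = 0
G(1) = mex{0} = 1
G(2) = mex{1} = 0
G(3) = mex{0} = 1
G(4) = mex{1} = 0
G(5) = mex{0} = 1
G(6) = mex{1} = 0
G(7) = mex{0} = 1
G(8) = mex{1,0} = 2
G(9) = mex{2,1} = 0
G(10) = mex{0,0} = 1
G(11) = mex{1,1} = 0
G(12) = mex{0,0} = 1
G(13) = mex{1,1} = 0
G(14) = mex{0,0} = 1
G(15) = mex{1,1} = 0
G(16) = mex{0,2} = 1
G(17) = mex{1,0} = 2
P-positions are exactly the n with G(n) = 0.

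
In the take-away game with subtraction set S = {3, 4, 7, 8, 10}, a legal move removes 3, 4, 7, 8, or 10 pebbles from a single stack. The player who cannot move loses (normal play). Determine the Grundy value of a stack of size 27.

0

G(0) = 0
G(1) = mex{} = 0
G(2) = mex{} = 0
G(3) = mex{0} = 1
G(4) = mex{0,0} = 1
G(5) = mex{0,0} = 1
G(6) = mex{1,0} = 2
G(7) = mex{1,1,0} = 2
G(8) = mex{1,1,0,0} = 2
G(9) = mex{2,1,0,0} = 3
G(10) = mex{2,2,1,0,0} = 3
G(11) = mex{2,2,1,1,0} = 3
G(12) = mex{3,2,1,1,0} = 4
G(13) = mex{3,3,2,1,1} = 0
G(14) = mex{3,3,2,2,1} = 0
G(15) = mex{4,3,2,2,1} = 0
G(16) = mex{0,4,3,2,2} = 1
G(17) = mex{0,0,3,3,2} = 1
G(18) = mex{0,0,3,3,2} = 1
G(19) = mex{1,0,4,3,3} = 2
G(20) = mex{1,1,0,4,3} = 2
G(21) = mex{1,1,0,0,3} = 2
G(22) = mex{2,1,0,0,4} = 3
G(23) = mex{2,2,1,0,0} = 3
G(24) = mex{2,2,1,1,0} = 3
G(25) = mex{3,2,1,1,0} = 4
G(26) = mex{3,3,2,1,1} = 0
G(27) = mex{3,3,2,2,1} = 0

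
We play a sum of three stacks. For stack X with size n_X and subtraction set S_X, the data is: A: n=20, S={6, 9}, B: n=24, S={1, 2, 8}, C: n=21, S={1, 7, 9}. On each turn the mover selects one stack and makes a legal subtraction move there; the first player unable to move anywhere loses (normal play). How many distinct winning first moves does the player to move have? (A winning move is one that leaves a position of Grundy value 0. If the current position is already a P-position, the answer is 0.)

Stack A, S = {6, 9}:
n :  0  1  2  3  4  5  6  7  8  9 10 11 12 13 14 15 16 17 18 19 20
G :  0  0  0  0  0  0  1  1  1  1  1  1  2  2  2  0  0  0  0  0  0
G_A(20) = 0.
Stack B, S = {1, 2, 8}:
n :  0  1  2  3  4  5  6  7  8  9 10 11 12 13 14 15 16 17 18 19 20 21 22 23 24
G :  0  1  2  0  1  2  0  1  2  0  1  2  0  1  2  0  1  2  0  1  2  0  1  2  0
G_B(24) = 0.
Stack C, S = {1, 7, 9}:
G(0) = 0
G(1) = mex{0} = 1
G(2) = mex{1} = 0
G(3) = mex{0} = 1
G(4) = mex{1} = 0
G(5) = mex{0} = 1
G(6) = mex{1} = 0
G(7) = mex{0,0} = 1
G(8) = mex{1,1} = 0
G(9) = mex{0,0,0} = 1
G(10) = mex{1,1,1} = 0
G(11) = mex{0,0,0} = 1
G(12) = mex{1,1,1} = 0
G(13) = mex{0,0,0} = 1
G(14) = mex{1,1,1} = 0
G(15) = mex{0,0,0} = 1
G(16) = mex{1,1,1} = 0
G(17) = mex{0,0,0} = 1
G(18) = mex{1,1,1} = 0
G(19) = mex{0,0,0} = 1
G(20) = mex{1,1,1} = 0
G(21) = mex{0,0,0} = 1
G_C(21) = 1.
Combined Grundy value = 0 ⊕ 0 ⊕ 1 = 1.
A winning move leaves total XOR = 0, i.e. changes one component's Grundy value g to g ⊕ X where X is the current total.
Stack A: need g' = 0⊕1 = 1. Options: 20−6→G=2, 20−9→G=1. Hits: 1.
Stack B: need g' = 0⊕1 = 1. Options: 24−1→G=2, 24−2→G=1, 24−8→G=1. Hits: 2.
Stack C: need g' = 1⊕1 = 0. Options: 21−1→G=0, 21−7→G=0, 21−9→G=0. Hits: 3.

6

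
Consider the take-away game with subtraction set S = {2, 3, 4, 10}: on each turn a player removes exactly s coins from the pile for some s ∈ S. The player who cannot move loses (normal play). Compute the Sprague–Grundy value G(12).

G(0) = 0
G(1) = mex{} = 0
G(2) = mex{0} = 1
G(3) = mex{0,0} = 1
G(4) = mex{1,0,0} = 2
G(5) = mex{1,1,0} = 2
G(6) = mex{2,1,1} = 0
G(7) = mex{2,2,1} = 0
G(8) = mex{0,2,2} = 1
G(9) = mex{0,0,2} = 1
G(10) = mex{1,0,0,0} = 2
G(11) = mex{1,1,0,0} = 2
G(12) = mex{2,1,1,1} = 0

0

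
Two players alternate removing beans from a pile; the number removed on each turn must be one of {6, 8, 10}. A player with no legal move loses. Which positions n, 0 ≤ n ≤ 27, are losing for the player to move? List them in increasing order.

0, 1, 2, 3, 4, 5, 16, 17, 18, 19, 20, 21

n :  0  1  2  3  4  5  6  7  8  9 10 11 12 13 14 15 16 17 18 19 20 21 22 23 24 25 26 27
G :  0  0  0  0  0  0  1  1  1  1  1  1  2  2  2  2  0  0  0  0  0  0  1  1  1  1  1  1
P-positions are exactly the n with G(n) = 0.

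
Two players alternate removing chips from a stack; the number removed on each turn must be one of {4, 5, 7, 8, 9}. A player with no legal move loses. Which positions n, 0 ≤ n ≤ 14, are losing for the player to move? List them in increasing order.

G(0) = 0
G(1) = mex{} = 0
G(2) = mex{} = 0
G(3) = mex{} = 0
G(4) = mex{0} = 1
G(5) = mex{0,0} = 1
G(6) = mex{0,0} = 1
G(7) = mex{0,0,0} = 1
G(8) = mex{1,0,0,0} = 2
G(9) = mex{1,1,0,0,0} = 2
G(10) = mex{1,1,0,0,0} = 2
G(11) = mex{1,1,1,0,0} = 2
G(12) = mex{2,1,1,1,0} = 3
G(13) = mex{2,2,1,1,1} = 0
G(14) = mex{2,2,1,1,1} = 0
P-positions are exactly the n with G(n) = 0.

0, 1, 2, 3, 13, 14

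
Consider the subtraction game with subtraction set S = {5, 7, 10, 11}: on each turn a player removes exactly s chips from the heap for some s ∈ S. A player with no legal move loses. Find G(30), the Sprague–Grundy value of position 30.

2

n :  0  1  2  3  4  5  6  7  8  9 10 11 12 13 14 15 16 17 18 19 20 21 22 23 24 25 26 27 28 29 30
G :  0  0  0  0  0  1  1  1  1  1  2  2  2  2  2  3  0  0  0  0  0  1  1  1  1  1  2  2  2  2  2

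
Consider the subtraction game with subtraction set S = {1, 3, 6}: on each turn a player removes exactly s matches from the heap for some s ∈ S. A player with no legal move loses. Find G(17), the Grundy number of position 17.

2

n :  0  1  2  3  4  5  6  7  8  9 10 11 12 13 14 15 16 17
G :  0  1  0  1  0  1  2  3  2  0  1  0  1  0  1  2  3  2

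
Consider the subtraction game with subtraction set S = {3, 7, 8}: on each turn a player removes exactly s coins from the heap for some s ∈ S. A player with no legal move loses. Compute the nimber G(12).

G(0) = 0
G(1) = mex{} = 0
G(2) = mex{} = 0
G(3) = mex{0} = 1
G(4) = mex{0} = 1
G(5) = mex{0} = 1
G(6) = mex{1} = 0
G(7) = mex{1,0} = 2
G(8) = mex{1,0,0} = 2
G(9) = mex{0,0,0} = 1
G(10) = mex{2,1,0} = 3
G(11) = mex{2,1,1} = 0
G(12) = mex{1,1,1} = 0

0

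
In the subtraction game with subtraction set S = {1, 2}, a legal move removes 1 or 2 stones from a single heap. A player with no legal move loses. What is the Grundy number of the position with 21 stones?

G(0) = 0
G(1) = mex{0} = 1
G(2) = mex{1,0} = 2
G(3) = mex{2,1} = 0
G(4) = mex{0,2} = 1
G(5) = mex{1,0} = 2
G(6) = mex{2,1} = 0
G(7) = mex{0,2} = 1
G(8) = mex{1,0} = 2
G(9) = mex{2,1} = 0
G(10) = mex{0,2} = 1
G(11) = mex{1,0} = 2
G(12) = mex{2,1} = 0
G(13) = mex{0,2} = 1
G(14) = mex{1,0} = 2
G(15) = mex{2,1} = 0
G(16) = mex{0,2} = 1
G(17) = mex{1,0} = 2
G(18) = mex{2,1} = 0
G(19) = mex{0,2} = 1
G(20) = mex{1,0} = 2
G(21) = mex{2,1} = 0

0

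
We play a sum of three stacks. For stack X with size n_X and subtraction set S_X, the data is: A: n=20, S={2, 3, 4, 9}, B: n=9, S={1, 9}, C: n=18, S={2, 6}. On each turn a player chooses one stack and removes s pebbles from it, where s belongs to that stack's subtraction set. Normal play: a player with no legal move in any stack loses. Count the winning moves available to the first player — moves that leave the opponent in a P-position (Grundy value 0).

Stack A, S = {2, 3, 4, 9}:
G(0) = 0
G(1) = mex{} = 0
G(2) = mex{0} = 1
G(3) = mex{0,0} = 1
G(4) = mex{1,0,0} = 2
G(5) = mex{1,1,0} = 2
G(6) = mex{2,1,1} = 0
G(7) = mex{2,2,1} = 0
G(8) = mex{0,2,2} = 1
G(9) = mex{0,0,2,0} = 1
G(10) = mex{1,0,0,0} = 2
G(11) = mex{1,1,0,1} = 2
G(12) = mex{2,1,1,1} = 0
G(13) = mex{2,2,1,2} = 0
G(14) = mex{0,2,2,2} = 1
G(15) = mex{0,0,2,0} = 1
G(16) = mex{1,0,0,0} = 2
G(17) = mex{1,1,0,1} = 2
G(18) = mex{2,1,1,1} = 0
G(19) = mex{2,2,1,2} = 0
G(20) = mex{0,2,2,2} = 1
G_A(20) = 1.
Stack B, S = {1, 9}:
n : 0 1 2 3 4 5 6 7 8 9
G : 0 1 0 1 0 1 0 1 0 1
G_B(9) = 1.
Stack C, S = {2, 6}:
G(0) = 0
G(1) = mex{} = 0
G(2) = mex{0} = 1
G(3) = mex{0} = 1
G(4) = mex{1} = 0
G(5) = mex{1} = 0
G(6) = mex{0,0} = 1
G(7) = mex{0,0} = 1
G(8) = mex{1,1} = 0
G(9) = mex{1,1} = 0
G(10) = mex{0,0} = 1
G(11) = mex{0,0} = 1
G(12) = mex{1,1} = 0
G(13) = mex{1,1} = 0
G(14) = mex{0,0} = 1
G(15) = mex{0,0} = 1
G(16) = mex{1,1} = 0
G(17) = mex{1,1} = 0
G(18) = mex{0,0} = 1
G_C(18) = 1.
Combined Grundy value = 1 ⊕ 1 ⊕ 1 = 1.
A winning move leaves total XOR = 0, i.e. changes one component's Grundy value g to g ⊕ X where X is the current total.
Stack A: need g' = 1⊕1 = 0. Options: 20−2→G=0, 20−3→G=2, 20−4→G=2, 20−9→G=2. Hits: 1.
Stack B: need g' = 1⊕1 = 0. Options: 9−1→G=0, 9−9→G=0. Hits: 2.
Stack C: need g' = 1⊕1 = 0. Options: 18−2→G=0, 18−6→G=0. Hits: 2.

5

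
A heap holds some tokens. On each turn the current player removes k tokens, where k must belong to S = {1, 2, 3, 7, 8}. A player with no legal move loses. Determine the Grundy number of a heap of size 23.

G(0) = 0
G(1) = mex{0} = 1
G(2) = mex{1,0} = 2
G(3) = mex{2,1,0} = 3
G(4) = mex{3,2,1} = 0
G(5) = mex{0,3,2} = 1
G(6) = mex{1,0,3} = 2
G(7) = mex{2,1,0,0} = 3
G(8) = mex{3,2,1,1,0} = 4
G(9) = mex{4,3,2,2,1} = 0
G(10) = mex{0,4,3,3,2} = 1
G(11) = mex{1,0,4,0,3} = 2
G(12) = mex{2,1,0,1,0} = 3
G(13) = mex{3,2,1,2,1} = 0
G(14) = mex{0,3,2,3,2} = 1
G(15) = mex{1,0,3,4,3} = 2
G(16) = mex{2,1,0,0,4} = 3
G(17) = mex{3,2,1,1,0} = 4
G(18) = mex{4,3,2,2,1} = 0
G(19) = mex{0,4,3,3,2} = 1
G(20) = mex{1,0,4,0,3} = 2
G(21) = mex{2,1,0,1,0} = 3
G(22) = mex{3,2,1,2,1} = 0
G(23) = mex{0,3,2,3,2} = 1

1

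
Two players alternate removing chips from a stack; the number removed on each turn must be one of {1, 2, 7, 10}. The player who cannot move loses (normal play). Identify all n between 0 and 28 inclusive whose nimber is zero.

G(0) = 0
G(1) = mex{0} = 1
G(2) = mex{1,0} = 2
G(3) = mex{2,1} = 0
G(4) = mex{0,2} = 1
G(5) = mex{1,0} = 2
G(6) = mex{2,1} = 0
G(7) = mex{0,2,0} = 1
G(8) = mex{1,0,1} = 2
G(9) = mex{2,1,2} = 0
G(10) = mex{0,2,0,0} = 1
G(11) = mex{1,0,1,1} = 2
G(12) = mex{2,1,2,2} = 0
G(13) = mex{0,2,0,0} = 1
G(14) = mex{1,0,1,1} = 2
G(15) = mex{2,1,2,2} = 0
G(16) = mex{0,2,0,0} = 1
G(17) = mex{1,0,1,1} = 2
G(18) = mex{2,1,2,2} = 0
G(19) = mex{0,2,0,0} = 1
G(20) = mex{1,0,1,1} = 2
G(21) = mex{2,1,2,2} = 0
G(22) = mex{0,2,0,0} = 1
G(23) = mex{1,0,1,1} = 2
G(24) = mex{2,1,2,2} = 0
G(25) = mex{0,2,0,0} = 1
G(26) = mex{1,0,1,1} = 2
G(27) = mex{2,1,2,2} = 0
G(28) = mex{0,2,0,0} = 1
P-positions are exactly the n with G(n) = 0.

0, 3, 6, 9, 12, 15, 18, 21, 24, 27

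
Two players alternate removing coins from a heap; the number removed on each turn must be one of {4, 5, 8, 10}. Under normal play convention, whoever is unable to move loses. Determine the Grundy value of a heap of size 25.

2

G(0) = 0
G(1) = mex{} = 0
G(2) = mex{} = 0
G(3) = mex{} = 0
G(4) = mex{0} = 1
G(5) = mex{0,0} = 1
G(6) = mex{0,0} = 1
G(7) = mex{0,0} = 1
G(8) = mex{1,0,0} = 2
G(9) = mex{1,1,0} = 2
G(10) = mex{1,1,0,0} = 2
G(11) = mex{1,1,0,0} = 2
G(12) = mex{2,1,1,0} = 3
G(13) = mex{2,2,1,0} = 3
G(14) = mex{2,2,1,1} = 0
G(15) = mex{2,2,1,1} = 0
G(16) = mex{3,2,2,1} = 0
G(17) = mex{3,3,2,1} = 0
G(18) = mex{0,3,2,2} = 1
G(19) = mex{0,0,2,2} = 1
G(20) = mex{0,0,3,2} = 1
G(21) = mex{0,0,3,2} = 1
G(22) = mex{1,0,0,3} = 2
G(23) = mex{1,1,0,3} = 2
G(24) = mex{1,1,0,0} = 2
G(25) = mex{1,1,0,0} = 2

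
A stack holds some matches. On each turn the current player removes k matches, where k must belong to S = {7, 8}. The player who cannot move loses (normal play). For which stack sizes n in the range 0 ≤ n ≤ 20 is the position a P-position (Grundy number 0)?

0, 1, 2, 3, 4, 5, 6, 15, 16, 17, 18, 19, 20

G(0) = 0
G(1) = mex{} = 0
G(2) = mex{} = 0
G(3) = mex{} = 0
G(4) = mex{} = 0
G(5) = mex{} = 0
G(6) = mex{} = 0
G(7) = mex{0} = 1
G(8) = mex{0,0} = 1
G(9) = mex{0,0} = 1
G(10) = mex{0,0} = 1
G(11) = mex{0,0} = 1
G(12) = mex{0,0} = 1
G(13) = mex{0,0} = 1
G(14) = mex{1,0} = 2
G(15) = mex{1,1} = 0
G(16) = mex{1,1} = 0
G(17) = mex{1,1} = 0
G(18) = mex{1,1} = 0
G(19) = mex{1,1} = 0
G(20) = mex{1,1} = 0
P-positions are exactly the n with G(n) = 0.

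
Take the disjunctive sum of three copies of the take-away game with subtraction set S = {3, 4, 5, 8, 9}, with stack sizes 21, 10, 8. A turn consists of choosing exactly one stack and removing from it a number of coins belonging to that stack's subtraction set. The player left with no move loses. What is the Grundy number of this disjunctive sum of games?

All stacks use S = {3, 4, 5, 8, 9}:
G(0) = 0
G(1) = mex{} = 0
G(2) = mex{} = 0
G(3) = mex{0} = 1
G(4) = mex{0,0} = 1
G(5) = mex{0,0,0} = 1
G(6) = mex{1,0,0} = 2
G(7) = mex{1,1,0} = 2
G(8) = mex{1,1,1,0} = 2
G(9) = mex{2,1,1,0,0} = 3
G(10) = mex{2,2,1,0,0} = 3
G(11) = mex{2,2,2,1,0} = 3
G(12) = mex{3,2,2,1,1} = 0
G(13) = mex{3,3,2,1,1} = 0
G(14) = mex{3,3,3,2,1} = 0
G(15) = mex{0,3,3,2,2} = 1
G(16) = mex{0,0,3,2,2} = 1
G(17) = mex{0,0,0,3,2} = 1
G(18) = mex{1,0,0,3,3} = 2
G(19) = mex{1,1,0,3,3} = 2
G(20) = mex{1,1,1,0,3} = 2
G(21) = mex{2,1,1,0,0} = 3
Stack A: G(21) = 3.
Stack B: G(10) = 3.
Stack C: G(8) = 2.
Combined Grundy value = 3 ⊕ 3 ⊕ 2 = 2.

2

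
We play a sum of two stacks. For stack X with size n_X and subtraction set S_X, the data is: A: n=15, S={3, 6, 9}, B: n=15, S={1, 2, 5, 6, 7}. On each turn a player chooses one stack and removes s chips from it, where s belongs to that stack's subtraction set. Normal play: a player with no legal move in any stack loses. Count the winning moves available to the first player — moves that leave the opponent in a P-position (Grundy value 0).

Stack A, S = {3, 6, 9}:
n :  0  1  2  3  4  5  6  7  8  9 10 11 12 13 14 15
G :  0  0  0  1  1  1  2  2  2  3  3  3  0  0  0  1
G_A(15) = 1.
Stack B, S = {1, 2, 5, 6, 7}:
G(0) = 0
G(1) = mex{0} = 1
G(2) = mex{1,0} = 2
G(3) = mex{2,1} = 0
G(4) = mex{0,2} = 1
G(5) = mex{1,0,0} = 2
G(6) = mex{2,1,1,0} = 3
G(7) = mex{3,2,2,1,0} = 4
G(8) = mex{4,3,0,2,1} = 5
G(9) = mex{5,4,1,0,2} = 3
G(10) = mex{3,5,2,1,0} = 4
G(11) = mex{4,3,3,2,1} = 0
G(12) = mex{0,4,4,3,2} = 1
G(13) = mex{1,0,5,4,3} = 2
G(14) = mex{2,1,3,5,4} = 0
G(15) = mex{0,2,4,3,5} = 1
G_B(15) = 1.
Combined Grundy value = 1 ⊕ 1 = 0.
A winning move leaves total XOR = 0, i.e. changes one component's Grundy value g to g ⊕ X where X is the current total.
Stack A: target g' = 1⊕0 = 1, but every legal move changes the Grundy value (mex property), so 0 moves.
Stack B: target g' = 1⊕0 = 1, but every legal move changes the Grundy value (mex property), so 0 moves.

0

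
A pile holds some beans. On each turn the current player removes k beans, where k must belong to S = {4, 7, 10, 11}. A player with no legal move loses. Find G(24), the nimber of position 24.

G(0) = 0
G(1) = mex{} = 0
G(2) = mex{} = 0
G(3) = mex{} = 0
G(4) = mex{0} = 1
G(5) = mex{0} = 1
G(6) = mex{0} = 1
G(7) = mex{0,0} = 1
G(8) = mex{1,0} = 2
G(9) = mex{1,0} = 2
G(10) = mex{1,0,0} = 2
G(11) = mex{1,1,0,0} = 2
G(12) = mex{2,1,0,0} = 3
G(13) = mex{2,1,0,0} = 3
G(14) = mex{2,1,1,0} = 3
G(15) = mex{2,2,1,1} = 0
G(16) = mex{3,2,1,1} = 0
G(17) = mex{3,2,1,1} = 0
G(18) = mex{3,2,2,1} = 0
G(19) = mex{0,3,2,2} = 1
G(20) = mex{0,3,2,2} = 1
G(21) = mex{0,3,2,2} = 1
G(22) = mex{0,0,3,2} = 1
G(23) = mex{1,0,3,3} = 2
G(24) = mex{1,0,3,3} = 2

2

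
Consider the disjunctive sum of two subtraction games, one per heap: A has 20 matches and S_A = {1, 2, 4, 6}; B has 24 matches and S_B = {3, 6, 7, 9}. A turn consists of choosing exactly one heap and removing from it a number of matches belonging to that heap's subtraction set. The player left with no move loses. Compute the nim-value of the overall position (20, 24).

1

Heap A, S = {1, 2, 4, 6}:
n :  0  1  2  3  4  5  6  7  8  9 10 11 12 13 14 15 16 17 18 19 20
G :  0  1  2  0  1  2  3  4  0  1  2  0  1  2  3  4  0  1  2  0  1
G_A(20) = 1.
Heap B, S = {3, 6, 7, 9}:
G(0) = 0
G(1) = mex{} = 0
G(2) = mex{} = 0
G(3) = mex{0} = 1
G(4) = mex{0} = 1
G(5) = mex{0} = 1
G(6) = mex{1,0} = 2
G(7) = mex{1,0,0} = 2
G(8) = mex{1,0,0} = 2
G(9) = mex{2,1,0,0} = 3
G(10) = mex{2,1,1,0} = 3
G(11) = mex{2,1,1,0} = 3
G(12) = mex{3,2,1,1} = 0
G(13) = mex{3,2,2,1} = 0
G(14) = mex{3,2,2,1} = 0
G(15) = mex{0,3,2,2} = 1
G(16) = mex{0,3,3,2} = 1
G(17) = mex{0,3,3,2} = 1
G(18) = mex{1,0,3,3} = 2
G(19) = mex{1,0,0,3} = 2
G(20) = mex{1,0,0,3} = 2
G(21) = mex{2,1,0,0} = 3
G(22) = mex{2,1,1,0} = 3
G(23) = mex{2,1,1,0} = 3
G(24) = mex{3,2,1,1} = 0
G_B(24) = 0.
Combined Grundy value = 1 ⊕ 0 = 1.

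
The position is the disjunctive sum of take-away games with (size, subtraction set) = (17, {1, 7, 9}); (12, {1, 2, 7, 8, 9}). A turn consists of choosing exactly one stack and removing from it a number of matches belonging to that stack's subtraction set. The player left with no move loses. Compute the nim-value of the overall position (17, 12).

2

Stack A, S = {1, 7, 9}:
n :  0  1  2  3  4  5  6  7  8  9 10 11 12 13 14 15 16 17
G :  0  1  0  1  0  1  0  1  0  1  0  1  0  1  0  1  0  1
G_A(17) = 1.
Stack B, S = {1, 2, 7, 8, 9}:
G(0) = 0
G(1) = mex{0} = 1
G(2) = mex{1,0} = 2
G(3) = mex{2,1} = 0
G(4) = mex{0,2} = 1
G(5) = mex{1,0} = 2
G(6) = mex{2,1} = 0
G(7) = mex{0,2,0} = 1
G(8) = mex{1,0,1,0} = 2
G(9) = mex{2,1,2,1,0} = 3
G(10) = mex{3,2,0,2,1} = 4
G(11) = mex{4,3,1,0,2} = 5
G(12) = mex{5,4,2,1,0} = 3
G_B(12) = 3.
Combined Grundy value = 1 ⊕ 3 = 2.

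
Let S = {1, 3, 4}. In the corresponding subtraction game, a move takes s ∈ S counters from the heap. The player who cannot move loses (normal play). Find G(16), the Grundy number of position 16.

n :  0  1  2  3  4  5  6  7  8  9 10 11 12 13 14 15 16
G :  0  1  0  1  2  3  2  0  1  0  1  2  3  2  0  1  0

0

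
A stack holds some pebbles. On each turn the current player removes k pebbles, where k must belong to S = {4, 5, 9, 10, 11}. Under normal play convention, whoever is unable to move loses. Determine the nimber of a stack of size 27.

n :  0  1  2  3  4  5  6  7  8  9 10 11 12 13 14 15 16 17 18 19 20 21 22 23 24 25 26 27
G :  0  0  0  0  1  1  1  1  2  2  2  2  3  3  3  0  0  0  0  1  1  1  1  2  2  2  2  3

3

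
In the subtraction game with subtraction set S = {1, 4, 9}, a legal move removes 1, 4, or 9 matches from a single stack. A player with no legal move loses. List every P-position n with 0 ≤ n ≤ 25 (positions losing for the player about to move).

0, 2, 5, 7, 10, 12, 15, 17, 20, 22, 25

n :  0  1  2  3  4  5  6  7  8  9 10 11 12 13 14 15 16 17 18 19 20 21 22 23 24 25
G :  0  1  0  1  2  0  1  0  1  2  0  1  0  1  2  0  1  0  1  2  0  1  0  1  2  0
P-positions are exactly the n with G(n) = 0.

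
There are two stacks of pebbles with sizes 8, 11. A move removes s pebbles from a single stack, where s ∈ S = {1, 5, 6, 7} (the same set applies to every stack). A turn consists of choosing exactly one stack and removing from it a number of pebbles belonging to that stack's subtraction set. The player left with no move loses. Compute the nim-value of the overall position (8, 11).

1

All stacks use S = {1, 5, 6, 7}:
n :  0  1  2  3  4  5  6  7  8  9 10 11
G :  0  1  0  1  0  1  2  3  2  3  2  3
Stack A: G(8) = 2.
Stack B: G(11) = 3.
Combined Grundy value = 2 ⊕ 3 = 1.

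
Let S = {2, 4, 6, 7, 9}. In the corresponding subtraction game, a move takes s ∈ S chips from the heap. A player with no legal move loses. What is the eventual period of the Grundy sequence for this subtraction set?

11

G(0) = 0
G(1) = mex{} = 0
G(2) = mex{0} = 1
G(3) = mex{0} = 1
G(4) = mex{1,0} = 2
G(5) = mex{1,0} = 2
G(6) = mex{2,1,0} = 3
G(7) = mex{2,1,0,0} = 3
G(8) = mex{3,2,1,0} = 4
G(9) = mex{3,2,1,1,0} = 4
G(10) = mex{4,3,2,1,0} = 5
G(11) = mex{4,3,2,2,1} = 0
G(12) = mex{5,4,3,2,1} = 0
G(13) = mex{0,4,3,3,2} = 1
G(14) = mex{0,5,4,3,2} = 1
G(15) = mex{1,0,4,4,3} = 2
G(16) = mex{1,0,5,4,3} = 2
G(17) = mex{2,1,0,5,4} = 3
G(18) = mex{2,1,0,0,4} = 3
G(19) = mex{3,2,1,0,5} = 4
G(20) = mex{3,2,1,1,0} = 4
G(21) = mex{4,3,2,1,0} = 5
G(22) = mex{4,3,2,2,1} = 0
G(23) = mex{5,4,3,2,1} = 0
G(n+11) = G(n) holds for n = 0,…,8 (a full window of length max(S) = 9), so the sequence is purely periodic with period 11.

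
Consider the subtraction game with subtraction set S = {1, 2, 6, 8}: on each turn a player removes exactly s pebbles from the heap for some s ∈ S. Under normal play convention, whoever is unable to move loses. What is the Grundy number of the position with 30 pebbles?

2

G(0) = 0
G(1) = mex{0} = 1
G(2) = mex{1,0} = 2
G(3) = mex{2,1} = 0
G(4) = mex{0,2} = 1
G(5) = mex{1,0} = 2
G(6) = mex{2,1,0} = 3
G(7) = mex{3,2,1} = 0
G(8) = mex{0,3,2,0} = 1
G(9) = mex{1,0,0,1} = 2
G(10) = mex{2,1,1,2} = 0
G(11) = mex{0,2,2,0} = 1
G(12) = mex{1,0,3,1} = 2
G(13) = mex{2,1,0,2} = 3
G(14) = mex{3,2,1,3} = 0
G(15) = mex{0,3,2,0} = 1
G(16) = mex{1,0,0,1} = 2
G(17) = mex{2,1,1,2} = 0
G(18) = mex{0,2,2,0} = 1
G(19) = mex{1,0,3,1} = 2
G(20) = mex{2,1,0,2} = 3
G(21) = mex{3,2,1,3} = 0
G(22) = mex{0,3,2,0} = 1
G(23) = mex{1,0,0,1} = 2
G(24) = mex{2,1,1,2} = 0
G(25) = mex{0,2,2,0} = 1
G(26) = mex{1,0,3,1} = 2
G(27) = mex{2,1,0,2} = 3
G(28) = mex{3,2,1,3} = 0
G(29) = mex{0,3,2,0} = 1
G(30) = mex{1,0,0,1} = 2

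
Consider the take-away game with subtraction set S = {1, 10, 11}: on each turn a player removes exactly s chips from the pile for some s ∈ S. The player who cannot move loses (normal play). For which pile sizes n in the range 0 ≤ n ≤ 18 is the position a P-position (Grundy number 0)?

G(0) = 0
G(1) = mex{0} = 1
G(2) = mex{1} = 0
G(3) = mex{0} = 1
G(4) = mex{1} = 0
G(5) = mex{0} = 1
G(6) = mex{1} = 0
G(7) = mex{0} = 1
G(8) = mex{1} = 0
G(9) = mex{0} = 1
G(10) = mex{1,0} = 2
G(11) = mex{2,1,0} = 3
G(12) = mex{3,0,1} = 2
G(13) = mex{2,1,0} = 3
G(14) = mex{3,0,1} = 2
G(15) = mex{2,1,0} = 3
G(16) = mex{3,0,1} = 2
G(17) = mex{2,1,0} = 3
G(18) = mex{3,0,1} = 2
P-positions are exactly the n with G(n) = 0.

0, 2, 4, 6, 8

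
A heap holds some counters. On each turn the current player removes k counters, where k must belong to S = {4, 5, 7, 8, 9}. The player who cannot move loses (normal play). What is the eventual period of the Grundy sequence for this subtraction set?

G(0) = 0
G(1) = mex{} = 0
G(2) = mex{} = 0
G(3) = mex{} = 0
G(4) = mex{0} = 1
G(5) = mex{0,0} = 1
G(6) = mex{0,0} = 1
G(7) = mex{0,0,0} = 1
G(8) = mex{1,0,0,0} = 2
G(9) = mex{1,1,0,0,0} = 2
G(10) = mex{1,1,0,0,0} = 2
G(11) = mex{1,1,1,0,0} = 2
G(12) = mex{2,1,1,1,0} = 3
G(13) = mex{2,2,1,1,1} = 0
G(14) = mex{2,2,1,1,1} = 0
G(15) = mex{2,2,2,1,1} = 0
G(16) = mex{3,2,2,2,1} = 0
G(17) = mex{0,3,2,2,2} = 1
G(18) = mex{0,0,2,2,2} = 1
G(19) = mex{0,0,3,2,2} = 1
G(20) = mex{0,0,0,3,2} = 1
G(21) = mex{1,0,0,0,3} = 2
G(22) = mex{1,1,0,0,0} = 2
G(23) = mex{1,1,0,0,0} = 2
G(24) = mex{1,1,1,0,0} = 2
G(25) = mex{2,1,1,1,0} = 3
G(26) = mex{2,2,1,1,1} = 0
G(27) = mex{2,2,1,1,1} = 0
G(n+13) = G(n) holds for n = 0,…,8 (a full window of length max(S) = 9), so the sequence is purely periodic with period 13.

13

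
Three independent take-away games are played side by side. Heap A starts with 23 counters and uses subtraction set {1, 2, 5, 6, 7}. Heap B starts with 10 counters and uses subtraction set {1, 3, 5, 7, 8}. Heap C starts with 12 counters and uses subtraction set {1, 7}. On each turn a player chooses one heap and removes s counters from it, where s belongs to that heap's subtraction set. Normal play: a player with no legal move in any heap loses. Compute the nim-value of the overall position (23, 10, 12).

3

Heap A, S = {1, 2, 5, 6, 7}:
G(0) = 0
G(1) = mex{0} = 1
G(2) = mex{1,0} = 2
G(3) = mex{2,1} = 0
G(4) = mex{0,2} = 1
G(5) = mex{1,0,0} = 2
G(6) = mex{2,1,1,0} = 3
G(7) = mex{3,2,2,1,0} = 4
G(8) = mex{4,3,0,2,1} = 5
G(9) = mex{5,4,1,0,2} = 3
G(10) = mex{3,5,2,1,0} = 4
G(11) = mex{4,3,3,2,1} = 0
G(12) = mex{0,4,4,3,2} = 1
G(13) = mex{1,0,5,4,3} = 2
G(14) = mex{2,1,3,5,4} = 0
G(15) = mex{0,2,4,3,5} = 1
G(16) = mex{1,0,0,4,3} = 2
G(17) = mex{2,1,1,0,4} = 3
G(18) = mex{3,2,2,1,0} = 4
G(19) = mex{4,3,0,2,1} = 5
G(20) = mex{5,4,1,0,2} = 3
G(21) = mex{3,5,2,1,0} = 4
G(22) = mex{4,3,3,2,1} = 0
G(23) = mex{0,4,4,3,2} = 1
G_A(23) = 1.
Heap B, S = {1, 3, 5, 7, 8}:
G(0) = 0
G(1) = mex{0} = 1
G(2) = mex{1} = 0
G(3) = mex{0,0} = 1
G(4) = mex{1,1} = 0
G(5) = mex{0,0,0} = 1
G(6) = mex{1,1,1} = 0
G(7) = mex{0,0,0,0} = 1
G(8) = mex{1,1,1,1,0} = 2
G(9) = mex{2,0,0,0,1} = 3
G(10) = mex{3,1,1,1,0} = 2
G_B(10) = 2.
Heap C, S = {1, 7}:
G(0) = 0
G(1) = mex{0} = 1
G(2) = mex{1} = 0
G(3) = mex{0} = 1
G(4) = mex{1} = 0
G(5) = mex{0} = 1
G(6) = mex{1} = 0
G(7) = mex{0,0} = 1
G(8) = mex{1,1} = 0
G(9) = mex{0,0} = 1
G(10) = mex{1,1} = 0
G(11) = mex{0,0} = 1
G(12) = mex{1,1} = 0
G_C(12) = 0.
Combined Grundy value = 1 ⊕ 2 ⊕ 0 = 3.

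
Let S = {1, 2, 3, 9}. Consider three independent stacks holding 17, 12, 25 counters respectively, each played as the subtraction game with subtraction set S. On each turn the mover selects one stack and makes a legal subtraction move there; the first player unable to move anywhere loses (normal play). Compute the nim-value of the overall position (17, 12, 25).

All stacks use S = {1, 2, 3, 9}:
G(0) = 0
G(1) = mex{0} = 1
G(2) = mex{1,0} = 2
G(3) = mex{2,1,0} = 3
G(4) = mex{3,2,1} = 0
G(5) = mex{0,3,2} = 1
G(6) = mex{1,0,3} = 2
G(7) = mex{2,1,0} = 3
G(8) = mex{3,2,1} = 0
G(9) = mex{0,3,2,0} = 1
G(10) = mex{1,0,3,1} = 2
G(11) = mex{2,1,0,2} = 3
G(12) = mex{3,2,1,3} = 0
G(13) = mex{0,3,2,0} = 1
G(14) = mex{1,0,3,1} = 2
G(15) = mex{2,1,0,2} = 3
G(16) = mex{3,2,1,3} = 0
G(17) = mex{0,3,2,0} = 1
G(18) = mex{1,0,3,1} = 2
G(19) = mex{2,1,0,2} = 3
G(20) = mex{3,2,1,3} = 0
G(21) = mex{0,3,2,0} = 1
G(22) = mex{1,0,3,1} = 2
G(23) = mex{2,1,0,2} = 3
G(24) = mex{3,2,1,3} = 0
G(25) = mex{0,3,2,0} = 1
Stack A: G(17) = 1.
Stack B: G(12) = 0.
Stack C: G(25) = 1.
Combined Grundy value = 1 ⊕ 0 ⊕ 1 = 0.

0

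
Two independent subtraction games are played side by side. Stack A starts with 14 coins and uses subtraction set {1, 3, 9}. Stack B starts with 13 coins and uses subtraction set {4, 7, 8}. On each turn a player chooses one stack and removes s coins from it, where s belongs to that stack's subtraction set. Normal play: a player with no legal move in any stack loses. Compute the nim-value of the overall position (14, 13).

0

Stack A, S = {1, 3, 9}:
G(0) = 0
G(1) = mex{0} = 1
G(2) = mex{1} = 0
G(3) = mex{0,0} = 1
G(4) = mex{1,1} = 0
G(5) = mex{0,0} = 1
G(6) = mex{1,1} = 0
G(7) = mex{0,0} = 1
G(8) = mex{1,1} = 0
G(9) = mex{0,0,0} = 1
G(10) = mex{1,1,1} = 0
G(11) = mex{0,0,0} = 1
G(12) = mex{1,1,1} = 0
G(13) = mex{0,0,0} = 1
G(14) = mex{1,1,1} = 0
G_A(14) = 0.
Stack B, S = {4, 7, 8}:
n :  0  1  2  3  4  5  6  7  8  9 10 11 12 13
G :  0  0  0  0  1  1  1  1  2  2  2  2  0  0
G_B(13) = 0.
Combined Grundy value = 0 ⊕ 0 = 0.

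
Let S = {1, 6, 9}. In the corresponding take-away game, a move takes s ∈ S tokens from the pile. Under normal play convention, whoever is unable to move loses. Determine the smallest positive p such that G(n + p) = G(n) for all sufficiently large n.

5

n :  0  1  2  3  4  5  6  7  8  9 10 11 12 13 14 15 16 17 18 19 20 21 22 23 24 25 26
G :  0  1  0  1  0  1  2  0  1  2  3  2  0  1  0  1  2  0  1  0  1  2  0  1  0  1  2
From n = 11 onward G(n+5) = G(n); since this holds over max(S) = 9 consecutive positions the period is 5 (pre-period 11).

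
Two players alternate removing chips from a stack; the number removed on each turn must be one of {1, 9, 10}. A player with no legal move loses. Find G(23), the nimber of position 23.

G(0) = 0
G(1) = mex{0} = 1
G(2) = mex{1} = 0
G(3) = mex{0} = 1
G(4) = mex{1} = 0
G(5) = mex{0} = 1
G(6) = mex{1} = 0
G(7) = mex{0} = 1
G(8) = mex{1} = 0
G(9) = mex{0,0} = 1
G(10) = mex{1,1,0} = 2
G(11) = mex{2,0,1} = 3
G(12) = mex{3,1,0} = 2
G(13) = mex{2,0,1} = 3
G(14) = mex{3,1,0} = 2
G(15) = mex{2,0,1} = 3
G(16) = mex{3,1,0} = 2
G(17) = mex{2,0,1} = 3
G(18) = mex{3,1,0} = 2
G(19) = mex{2,2,1} = 0
G(20) = mex{0,3,2} = 1
G(21) = mex{1,2,3} = 0
G(22) = mex{0,3,2} = 1
G(23) = mex{1,2,3} = 0

0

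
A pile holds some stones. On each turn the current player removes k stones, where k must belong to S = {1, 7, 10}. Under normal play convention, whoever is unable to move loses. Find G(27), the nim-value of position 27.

G(0) = 0
G(1) = mex{0} = 1
G(2) = mex{1} = 0
G(3) = mex{0} = 1
G(4) = mex{1} = 0
G(5) = mex{0} = 1
G(6) = mex{1} = 0
G(7) = mex{0,0} = 1
G(8) = mex{1,1} = 0
G(9) = mex{0,0} = 1
G(10) = mex{1,1,0} = 2
G(11) = mex{2,0,1} = 3
G(12) = mex{3,1,0} = 2
G(13) = mex{2,0,1} = 3
G(14) = mex{3,1,0} = 2
G(15) = mex{2,0,1} = 3
G(16) = mex{3,1,0} = 2
G(17) = mex{2,2,1} = 0
G(18) = mex{0,3,0} = 1
G(19) = mex{1,2,1} = 0
G(20) = mex{0,3,2} = 1
G(21) = mex{1,2,3} = 0
G(22) = mex{0,3,2} = 1
G(23) = mex{1,2,3} = 0
G(24) = mex{0,0,2} = 1
G(25) = mex{1,1,3} = 0
G(26) = mex{0,0,2} = 1
G(27) = mex{1,1,0} = 2

2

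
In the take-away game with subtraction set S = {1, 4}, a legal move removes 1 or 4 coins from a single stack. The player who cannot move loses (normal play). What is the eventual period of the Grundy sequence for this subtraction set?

G(0) = 0
G(1) = mex{0} = 1
G(2) = mex{1} = 0
G(3) = mex{0} = 1
G(4) = mex{1,0} = 2
G(5) = mex{2,1} = 0
G(6) = mex{0,0} = 1
G(7) = mex{1,1} = 0
G(8) = mex{0,2} = 1
G(9) = mex{1,0} = 2
G(10) = mex{2,1} = 0
G(11) = mex{0,0} = 1
G(12) = mex{1,1} = 0
G(13) = mex{0,2} = 1
G(14) = mex{1,0} = 2
G(n+5) = G(n) holds for n = 0,…,3 (a full window of length max(S) = 4), so the sequence is purely periodic with period 5.

5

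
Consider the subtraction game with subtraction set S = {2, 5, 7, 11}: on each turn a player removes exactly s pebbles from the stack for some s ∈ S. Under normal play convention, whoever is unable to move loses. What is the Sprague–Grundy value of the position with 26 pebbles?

G(0) = 0
G(1) = mex{} = 0
G(2) = mex{0} = 1
G(3) = mex{0} = 1
G(4) = mex{1} = 0
G(5) = mex{1,0} = 2
G(6) = mex{0,0} = 1
G(7) = mex{2,1,0} = 3
G(8) = mex{1,1,0} = 2
G(9) = mex{3,0,1} = 2
G(10) = mex{2,2,1} = 0
G(11) = mex{2,1,0,0} = 3
G(12) = mex{0,3,2,0} = 1
G(13) = mex{3,2,1,1} = 0
G(14) = mex{1,2,3,1} = 0
G(15) = mex{0,0,2,0} = 1
G(16) = mex{0,3,2,2} = 1
G(17) = mex{1,1,0,1} = 2
G(18) = mex{1,0,3,3} = 2
G(19) = mex{2,0,1,2} = 3
G(20) = mex{2,1,0,2} = 3
G(21) = mex{3,1,0,0} = 2
G(22) = mex{3,2,1,3} = 0
G(23) = mex{2,2,1,1} = 0
G(24) = mex{0,3,2,0} = 1
G(25) = mex{0,3,2,0} = 1
G(26) = mex{1,2,3,1} = 0

0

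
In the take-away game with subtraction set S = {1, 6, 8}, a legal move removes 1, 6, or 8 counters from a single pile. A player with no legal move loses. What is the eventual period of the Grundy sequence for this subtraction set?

7

n :  0  1  2  3  4  5  6  7  8  9 10 11 12 13 14 15 16
G :  0  1  0  1  0  1  2  0  1  0  1  0  1  2  0  1  0
G(n+7) = G(n) holds for n = 0,…,7 (a full window of length max(S) = 8), so the sequence is purely periodic with period 7.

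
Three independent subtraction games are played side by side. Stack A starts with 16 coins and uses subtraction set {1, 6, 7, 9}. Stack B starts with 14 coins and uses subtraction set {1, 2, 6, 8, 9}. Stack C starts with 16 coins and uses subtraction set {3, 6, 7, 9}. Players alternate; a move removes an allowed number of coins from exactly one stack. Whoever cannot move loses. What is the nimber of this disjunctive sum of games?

Stack A, S = {1, 6, 7, 9}:
G(0) = 0
G(1) = mex{0} = 1
G(2) = mex{1} = 0
G(3) = mex{0} = 1
G(4) = mex{1} = 0
G(5) = mex{0} = 1
G(6) = mex{1,0} = 2
G(7) = mex{2,1,0} = 3
G(8) = mex{3,0,1} = 2
G(9) = mex{2,1,0,0} = 3
G(10) = mex{3,0,1,1} = 2
G(11) = mex{2,1,0,0} = 3
G(12) = mex{3,2,1,1} = 0
G(13) = mex{0,3,2,0} = 1
G(14) = mex{1,2,3,1} = 0
G(15) = mex{0,3,2,2} = 1
G(16) = mex{1,2,3,3} = 0
G_A(16) = 0.
Stack B, S = {1, 2, 6, 8, 9}:
G(0) = 0
G(1) = mex{0} = 1
G(2) = mex{1,0} = 2
G(3) = mex{2,1} = 0
G(4) = mex{0,2} = 1
G(5) = mex{1,0} = 2
G(6) = mex{2,1,0} = 3
G(7) = mex{3,2,1} = 0
G(8) = mex{0,3,2,0} = 1
G(9) = mex{1,0,0,1,0} = 2
G(10) = mex{2,1,1,2,1} = 0
G(11) = mex{0,2,2,0,2} = 1
G(12) = mex{1,0,3,1,0} = 2
G(13) = mex{2,1,0,2,1} = 3
G(14) = mex{3,2,1,3,2} = 0
G_B(14) = 0.
Stack C, S = {3, 6, 7, 9}:
G(0) = 0
G(1) = mex{} = 0
G(2) = mex{} = 0
G(3) = mex{0} = 1
G(4) = mex{0} = 1
G(5) = mex{0} = 1
G(6) = mex{1,0} = 2
G(7) = mex{1,0,0} = 2
G(8) = mex{1,0,0} = 2
G(9) = mex{2,1,0,0} = 3
G(10) = mex{2,1,1,0} = 3
G(11) = mex{2,1,1,0} = 3
G(12) = mex{3,2,1,1} = 0
G(13) = mex{3,2,2,1} = 0
G(14) = mex{3,2,2,1} = 0
G(15) = mex{0,3,2,2} = 1
G(16) = mex{0,3,3,2} = 1
G_C(16) = 1.
Combined Grundy value = 0 ⊕ 0 ⊕ 1 = 1.

1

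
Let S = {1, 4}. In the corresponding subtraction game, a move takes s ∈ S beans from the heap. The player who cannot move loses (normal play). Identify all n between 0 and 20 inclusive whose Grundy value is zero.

0, 2, 5, 7, 10, 12, 15, 17, 20

G(0) = 0
G(1) = mex{0} = 1
G(2) = mex{1} = 0
G(3) = mex{0} = 1
G(4) = mex{1,0} = 2
G(5) = mex{2,1} = 0
G(6) = mex{0,0} = 1
G(7) = mex{1,1} = 0
G(8) = mex{0,2} = 1
G(9) = mex{1,0} = 2
G(10) = mex{2,1} = 0
G(11) = mex{0,0} = 1
G(12) = mex{1,1} = 0
G(13) = mex{0,2} = 1
G(14) = mex{1,0} = 2
G(15) = mex{2,1} = 0
G(16) = mex{0,0} = 1
G(17) = mex{1,1} = 0
G(18) = mex{0,2} = 1
G(19) = mex{1,0} = 2
G(20) = mex{2,1} = 0
P-positions are exactly the n with G(n) = 0.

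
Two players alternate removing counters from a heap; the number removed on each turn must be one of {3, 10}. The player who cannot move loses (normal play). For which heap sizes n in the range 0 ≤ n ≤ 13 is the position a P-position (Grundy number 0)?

n :  0  1  2  3  4  5  6  7  8  9 10 11 12 13
G :  0  0  0  1  1  1  0  0  0  1  1  1  2  0
P-positions are exactly the n with G(n) = 0.

0, 1, 2, 6, 7, 8, 13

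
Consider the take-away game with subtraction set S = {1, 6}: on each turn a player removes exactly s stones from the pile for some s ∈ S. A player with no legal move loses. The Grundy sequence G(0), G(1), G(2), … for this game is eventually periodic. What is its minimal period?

G(0) = 0
G(1) = mex{0} = 1
G(2) = mex{1} = 0
G(3) = mex{0} = 1
G(4) = mex{1} = 0
G(5) = mex{0} = 1
G(6) = mex{1,0} = 2
G(7) = mex{2,1} = 0
G(8) = mex{0,0} = 1
G(9) = mex{1,1} = 0
G(10) = mex{0,0} = 1
G(11) = mex{1,1} = 0
G(12) = mex{0,2} = 1
G(13) = mex{1,0} = 2
G(14) = mex{2,1} = 0
G(15) = mex{0,0} = 1
G(n+7) = G(n) holds for n = 0,…,5 (a full window of length max(S) = 6), so the sequence is purely periodic with period 7.

7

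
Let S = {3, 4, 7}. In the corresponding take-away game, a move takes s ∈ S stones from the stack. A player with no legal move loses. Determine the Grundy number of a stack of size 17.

2

G(0) = 0
G(1) = mex{} = 0
G(2) = mex{} = 0
G(3) = mex{0} = 1
G(4) = mex{0,0} = 1
G(5) = mex{0,0} = 1
G(6) = mex{1,0} = 2
G(7) = mex{1,1,0} = 2
G(8) = mex{1,1,0} = 2
G(9) = mex{2,1,0} = 3
G(10) = mex{2,2,1} = 0
G(11) = mex{2,2,1} = 0
G(12) = mex{3,2,1} = 0
G(13) = mex{0,3,2} = 1
G(14) = mex{0,0,2} = 1
G(15) = mex{0,0,2} = 1
G(16) = mex{1,0,3} = 2
G(17) = mex{1,1,0} = 2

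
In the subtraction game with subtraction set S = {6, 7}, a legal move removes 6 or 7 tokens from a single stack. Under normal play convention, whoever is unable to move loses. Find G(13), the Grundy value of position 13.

0

n :  0  1  2  3  4  5  6  7  8  9 10 11 12 13
G :  0  0  0  0  0  0  1  1  1  1  1  1  2  0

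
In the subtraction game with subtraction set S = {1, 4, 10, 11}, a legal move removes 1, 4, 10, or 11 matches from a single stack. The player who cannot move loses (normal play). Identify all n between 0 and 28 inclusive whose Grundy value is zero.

G(0) = 0
G(1) = mex{0} = 1
G(2) = mex{1} = 0
G(3) = mex{0} = 1
G(4) = mex{1,0} = 2
G(5) = mex{2,1} = 0
G(6) = mex{0,0} = 1
G(7) = mex{1,1} = 0
G(8) = mex{0,2} = 1
G(9) = mex{1,0} = 2
G(10) = mex{2,1,0} = 3
G(11) = mex{3,0,1,0} = 2
G(12) = mex{2,1,0,1} = 3
G(13) = mex{3,2,1,0} = 4
G(14) = mex{4,3,2,1} = 0
G(15) = mex{0,2,0,2} = 1
G(16) = mex{1,3,1,0} = 2
G(17) = mex{2,4,0,1} = 3
G(18) = mex{3,0,1,0} = 2
G(19) = mex{2,1,2,1} = 0
G(20) = mex{0,2,3,2} = 1
G(21) = mex{1,3,2,3} = 0
G(22) = mex{0,2,3,2} = 1
G(23) = mex{1,0,4,3} = 2
G(24) = mex{2,1,0,4} = 3
G(25) = mex{3,0,1,0} = 2
G(26) = mex{2,1,2,1} = 0
G(27) = mex{0,2,3,2} = 1
G(28) = mex{1,3,2,3} = 0
P-positions are exactly the n with G(n) = 0.

0, 2, 5, 7, 14, 19, 21, 26, 28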